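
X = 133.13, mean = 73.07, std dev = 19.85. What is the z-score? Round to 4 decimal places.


z = (X - mu) / sigma
X - mu = 133.13 - 73.07 = 60.06
z = 60.06 / 19.85 = 6006/1985 ≈ 3.025693

3.0257


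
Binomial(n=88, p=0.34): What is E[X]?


E[X] = n*p = 88 * 0.34 = 29.92

29.92


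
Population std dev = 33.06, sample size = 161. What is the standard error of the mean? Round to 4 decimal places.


SE = sigma / sqrt(n)
sqrt(161) ≈ 12.688578
SE = 33.06 / 12.688578 ≈ 2.605493

2.6055


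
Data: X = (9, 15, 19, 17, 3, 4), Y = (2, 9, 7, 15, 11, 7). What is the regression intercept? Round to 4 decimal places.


a = ybar - b*xbar, where b = sum((xi-xbar)(yi-ybar)) / sum((xi-xbar)^2)
n = 6, xbar = 67/6 ≈ 11.166667, ybar = 51/6 = 8.5
Sxy = sum((xi-xbar)(yi-ybar)) = 32.5
Sxx = sum((xi-xbar)^2) = 1397/6 ≈ 232.833333
b = Sxy / Sxx = 195/1397 ≈ 0.139585
a = 8.5 - 0.139585 * 11.166667 = 9697/1397 ≈ 6.941303

6.9413


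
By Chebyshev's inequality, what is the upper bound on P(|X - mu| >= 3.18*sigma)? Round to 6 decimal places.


P <= 1/k^2
k^2 = 3.18^2 = 10.1124
1/k^2 = 1 / 10.1124 ≈ 0.09888849

0.098888


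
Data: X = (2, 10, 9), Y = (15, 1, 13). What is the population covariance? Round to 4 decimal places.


Cov = (1/n)*sum((xi-xbar)(yi-ybar))
n = 3, xbar = 21/3 = 7, ybar = 29/3 ≈ 9.666667
sum((xi-xbar)(yi-ybar)) = -46
Cov = -46 / 3 = -46/3 ≈ -15.333333

-15.3333


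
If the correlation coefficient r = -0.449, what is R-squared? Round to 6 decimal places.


R^2 = r^2 = (-0.449)^2 = 0.201601

0.201601


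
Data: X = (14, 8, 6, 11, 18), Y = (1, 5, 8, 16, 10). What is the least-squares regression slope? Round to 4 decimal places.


b = sum((xi-xbar)(yi-ybar)) / sum((xi-xbar)^2)
n = 5, xbar = 57/5 = 11.4, ybar = 40/5 = 8
Sxy = sum((xi-xbar)(yi-ybar)) = 2
Sxx = sum((xi-xbar)^2) = 91.2
b = Sxy / Sxx = 5/228 ≈ 0.021930

0.0219


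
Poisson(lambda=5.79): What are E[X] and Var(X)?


E[X] = Var(X) = lambda = 5.79

5.79, 5.79


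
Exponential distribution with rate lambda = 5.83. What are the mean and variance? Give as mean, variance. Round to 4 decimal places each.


mean = 1/lam, var = 1/lam^2
mean = 1 / 5.83 = 100/583 ≈ 0.171527
lam^2 = 5.83^2 = 33.9889
var = 1 / 33.9889 ≈ 0.029421

0.1715, 0.0294


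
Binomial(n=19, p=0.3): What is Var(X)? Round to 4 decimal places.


Var = n*p*(1-p) = 19 * 0.3 * 0.7 = 3.99

3.9900


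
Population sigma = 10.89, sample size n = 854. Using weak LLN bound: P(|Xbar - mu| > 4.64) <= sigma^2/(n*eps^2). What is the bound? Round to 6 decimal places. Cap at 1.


bound = min(1, sigma^2/(n*eps^2))
sigma^2 = 10.89^2 = 118.5921
n*eps^2 = 854 * 4.64^2 = 854 * 21.5296 = 18386.2784
sigma^2/(n*eps^2) = 118.5921 / 18386.2784 ≈ 0.00645003

0.006450


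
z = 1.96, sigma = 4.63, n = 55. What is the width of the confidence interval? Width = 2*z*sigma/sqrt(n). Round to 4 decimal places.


width = 2*z*sigma/sqrt(n)
2*z*sigma = 2 * 1.96 * 4.63 = 18.1496
sqrt(55) ≈ 7.416198
width = 18.1496 / 7.416198 ≈ 2.447292

2.4473


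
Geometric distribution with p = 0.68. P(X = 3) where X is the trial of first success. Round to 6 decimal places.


P = (1-p)^(k-1) * p
(1-p)^(k-1) = 0.32^2 = 0.1024
P = 0.1024 * 0.68 = 0.069632

0.069632


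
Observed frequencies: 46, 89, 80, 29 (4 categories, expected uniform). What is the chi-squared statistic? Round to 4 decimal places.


chi2 = sum((O-E)^2/E), E = total/4
total = 244, E = 244/4 = 61
(46 - 61)^2 / 61 = 225 / 61 = 225/61 ≈ 3.688525
(89 - 61)^2 / 61 = 784 / 61 = 784/61 ≈ 12.852459
(80 - 61)^2 / 61 = 361 / 61 = 361/61 ≈ 5.918033
(29 - 61)^2 / 61 = 1024 / 61 = 1024/61 ≈ 16.786885
chi2 = 2394/61 ≈ 39.245902

39.2459


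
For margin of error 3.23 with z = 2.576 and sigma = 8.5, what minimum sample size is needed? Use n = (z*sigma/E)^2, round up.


z*sigma/E = 2.576 * 8.5 / 3.23 = 644/95 ≈ 6.778947
(z*sigma/E)^2 = 414736/9025 ≈ 45.954127
round up: n = 46

46


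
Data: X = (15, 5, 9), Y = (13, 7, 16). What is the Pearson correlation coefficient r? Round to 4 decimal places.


r = sum((xi-xbar)(yi-ybar)) / sqrt(sum((xi-xbar)^2) * sum((yi-ybar)^2))
n = 3, xbar = 29/3 ≈ 9.666667, ybar = 36/3 = 12
Sxy = sum((xi-xbar)(yi-ybar)) = 26
Sxx = sum((xi-xbar)^2) = 152/3 ≈ 50.666667
Syy = sum((yi-ybar)^2) = 42
sqrt(Sxx*Syy) ≈ 46.130250
r = Sxy / sqrt(Sxx*Syy) = 26 / 46.130250 ≈ 0.563621

0.5636


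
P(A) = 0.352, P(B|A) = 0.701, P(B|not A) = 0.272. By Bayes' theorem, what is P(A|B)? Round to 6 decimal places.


P(A|B) = P(B|A)*P(A) / P(B), P(B) = P(B|A)*P(A) + P(B|not A)*P(not A)
P(B|A)*P(A) = 0.701 * 0.352 = 0.246752
P(B|not A)*P(not A) = 0.272 * 0.648 = 0.176256
P(B) = 0.246752 + 0.176256 = 0.423008
P(A|B) = 0.246752 / 0.423008 ≈ 0.58332703

0.583327


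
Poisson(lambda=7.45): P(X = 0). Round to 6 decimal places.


P = e^(-lam) * lam^k / k!
e^(-7.45) ≈ 0.0005814416
lam^k = 7.45^0 = 1
k! = 0! = 1
P = 0.0005814416 * 1 / 1 ≈ 0.000581

0.000581


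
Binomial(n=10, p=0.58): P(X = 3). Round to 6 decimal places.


P = C(n,k) * p^k * (1-p)^(n-k)
C(10,3) = 120
p^k = 0.58^3 = 0.195112
(1-p)^(n-k) = 0.42^7 ≈ 0.002305393
P = 120 * 0.195112 * 0.002305393 ≈ 0.053977

0.053977


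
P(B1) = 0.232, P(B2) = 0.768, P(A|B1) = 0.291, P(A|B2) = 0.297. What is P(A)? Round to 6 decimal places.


P(A) = P(A|B1)*P(B1) + P(A|B2)*P(B2)
P(A|B1)*P(B1) = 0.291 * 0.232 = 0.067512
P(A|B2)*P(B2) = 0.297 * 0.768 = 0.228096
P(A) = 0.067512 + 0.228096 = 0.295608

0.295608


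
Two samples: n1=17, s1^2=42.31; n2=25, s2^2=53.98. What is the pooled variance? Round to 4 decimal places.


sp^2 = ((n1-1)*s1^2 + (n2-1)*s2^2)/(n1+n2-2)
(n1-1)*s1^2 = 16 * 42.31 = 676.96
(n2-1)*s2^2 = 24 * 53.98 = 1295.52
numerator = 676.96 + 1295.52 = 1972.48
n1+n2-2 = 40
sp^2 = 1972.48 / 40 = 49.312

49.3120


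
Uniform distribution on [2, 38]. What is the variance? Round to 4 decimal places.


Var = (b-a)^2 / 12
(b-a)^2 = (38 - 2)^2 = 1296
Var = 1296/12 = 108

108.0000


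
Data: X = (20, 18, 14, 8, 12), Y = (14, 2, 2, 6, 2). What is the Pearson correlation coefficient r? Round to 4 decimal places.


r = sum((xi-xbar)(yi-ybar)) / sqrt(sum((xi-xbar)^2) * sum((yi-ybar)^2))
n = 5, xbar = 72/5 = 14.4, ybar = 26/5 = 5.2
Sxy = sum((xi-xbar)(yi-ybar)) = 41.6
Sxx = sum((xi-xbar)^2) = 91.2
Syy = sum((yi-ybar)^2) = 108.8
sqrt(Sxx*Syy) ≈ 99.612047
r = Sxy / sqrt(Sxx*Syy) = 41.6 / 99.612047 ≈ 0.417620

0.4176


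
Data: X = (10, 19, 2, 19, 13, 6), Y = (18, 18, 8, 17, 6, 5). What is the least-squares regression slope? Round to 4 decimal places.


b = sum((xi-xbar)(yi-ybar)) / sum((xi-xbar)^2)
n = 6, xbar = 69/6 = 11.5, ybar = 72/6 = 12
Sxy = sum((xi-xbar)(yi-ybar)) = 141
Sxx = sum((xi-xbar)^2) = 237.5
b = Sxy / Sxx = 282/475 ≈ 0.593684

0.5937


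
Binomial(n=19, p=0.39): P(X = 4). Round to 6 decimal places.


P = C(n,k) * p^k * (1-p)^(n-k)
C(19,4) = 3876
p^k = 0.39^4 = 0.02313441
(1-p)^(n-k) = 0.61^15 ≈ 0.0006024868
P = 3876 * 0.02313441 * 0.0006024868 ≈ 0.054024

0.054024


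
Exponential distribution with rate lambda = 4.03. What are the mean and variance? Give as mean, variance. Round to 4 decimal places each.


mean = 1/lam, var = 1/lam^2
mean = 1 / 4.03 = 100/403 ≈ 0.248139
lam^2 = 4.03^2 = 16.2409
var = 1 / 16.2409 ≈ 0.061573

0.2481, 0.0616


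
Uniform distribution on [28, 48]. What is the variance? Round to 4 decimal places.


Var = (b-a)^2 / 12
(b-a)^2 = (48 - 28)^2 = 400
Var = 400/12 ≈ 33.333333

33.3333


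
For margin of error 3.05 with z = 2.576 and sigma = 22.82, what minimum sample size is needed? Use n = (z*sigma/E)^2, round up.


z*sigma/E = 2.576 * 22.82 / 3.05 ≈ 19.273548
(z*sigma/E)^2 ≈ 371.469635
round up: n = 372

372


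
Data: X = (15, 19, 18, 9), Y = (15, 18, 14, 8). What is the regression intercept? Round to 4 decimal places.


a = ybar - b*xbar, where b = sum((xi-xbar)(yi-ybar)) / sum((xi-xbar)^2)
n = 4, xbar = 61/4 = 15.25, ybar = 55/4 = 13.75
Sxy = sum((xi-xbar)(yi-ybar)) = 52.25
Sxx = sum((xi-xbar)^2) = 60.75
b = Sxy / Sxx = 209/243 ≈ 0.860082
a = 13.75 - 0.860082 * 15.25 = 154/243 ≈ 0.633745

0.6337


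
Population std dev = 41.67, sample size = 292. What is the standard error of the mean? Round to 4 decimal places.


SE = sigma / sqrt(n)
sqrt(292) ≈ 17.088007
SE = 41.67 / 17.088007 ≈ 2.438552

2.4386


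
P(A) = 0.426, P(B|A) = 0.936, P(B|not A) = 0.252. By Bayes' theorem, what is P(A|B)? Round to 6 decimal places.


P(A|B) = P(B|A)*P(A) / P(B), P(B) = P(B|A)*P(A) + P(B|not A)*P(not A)
P(B|A)*P(A) = 0.936 * 0.426 = 0.398736
P(B|not A)*P(not A) = 0.252 * 0.574 = 0.144648
P(B) = 0.398736 + 0.144648 = 0.543384
P(A|B) = 0.398736 / 0.543384 = 5538/7547 ≈ 0.73380151

0.733802


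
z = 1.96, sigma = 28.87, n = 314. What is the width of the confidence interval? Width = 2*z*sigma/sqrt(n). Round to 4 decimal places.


width = 2*z*sigma/sqrt(n)
2*z*sigma = 2 * 1.96 * 28.87 = 113.1704
sqrt(314) ≈ 17.720045
width = 113.1704 / 17.720045 ≈ 6.386575

6.3866


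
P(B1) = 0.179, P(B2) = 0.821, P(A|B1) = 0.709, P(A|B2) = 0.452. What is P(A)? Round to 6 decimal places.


P(A) = P(A|B1)*P(B1) + P(A|B2)*P(B2)
P(A|B1)*P(B1) = 0.709 * 0.179 = 0.126911
P(A|B2)*P(B2) = 0.452 * 0.821 = 0.371092
P(A) = 0.126911 + 0.371092 = 0.498003

0.498003


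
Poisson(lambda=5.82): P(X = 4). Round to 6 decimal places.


P = e^(-lam) * lam^k / k!
e^(-5.82) ≈ 0.002967605
lam^k = 5.82^4 ≈ 1147.339482
k! = 4! = 24
P = 0.002967605 * 1147.339482 / 24 ≈ 0.141869

0.141869


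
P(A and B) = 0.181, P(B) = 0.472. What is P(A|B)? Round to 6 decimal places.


P(A|B) = P(A and B) / P(B) = 0.181 / 0.472 = 181/472 ≈ 0.38347458

0.383475


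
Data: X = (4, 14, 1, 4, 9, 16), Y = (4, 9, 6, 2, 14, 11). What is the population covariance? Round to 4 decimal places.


Cov = (1/n)*sum((xi-xbar)(yi-ybar))
n = 6, xbar = 48/6 = 8, ybar = 46/6 = 23/3 ≈ 7.666667
sum((xi-xbar)(yi-ybar)) = 90
Cov = 90 / 6 = 15

15.0000


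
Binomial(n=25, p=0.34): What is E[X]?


E[X] = n*p = 25 * 0.34 = 8.5

8.5


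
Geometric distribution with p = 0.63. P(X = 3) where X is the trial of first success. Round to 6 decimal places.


P = (1-p)^(k-1) * p
(1-p)^(k-1) = 0.37^2 = 0.1369
P = 0.1369 * 0.63 = 0.086247

0.086247


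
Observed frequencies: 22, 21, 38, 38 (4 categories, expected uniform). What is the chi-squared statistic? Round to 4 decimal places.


chi2 = sum((O-E)^2/E), E = total/4
total = 119, E = 119/4 = 29.75
(22 - 29.75)^2 / 29.75 = 60.0625 / 29.75 = 961/476 ≈ 2.018908
(21 - 29.75)^2 / 29.75 = 76.5625 / 29.75 = 175/68 ≈ 2.573529
(38 - 29.75)^2 / 29.75 = 68.0625 / 29.75 = 1089/476 ≈ 2.287815
(38 - 29.75)^2 / 29.75 = 68.0625 / 29.75 = 1089/476 ≈ 2.287815
chi2 = 1091/119 ≈ 9.168067

9.1681


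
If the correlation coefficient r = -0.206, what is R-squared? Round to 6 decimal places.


R^2 = r^2 = (-0.206)^2 = 0.042436

0.042436


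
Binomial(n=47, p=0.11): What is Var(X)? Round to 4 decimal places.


Var = n*p*(1-p) = 47 * 0.11 * 0.89 = 4.6013

4.6013


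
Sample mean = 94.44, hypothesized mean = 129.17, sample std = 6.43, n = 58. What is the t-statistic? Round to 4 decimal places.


t = (xbar - mu0) / (s/sqrt(n))
xbar - mu0 = 94.44 - 129.17 = -34.73
sqrt(58) ≈ 7.61577311
s/sqrt(n) = 6.43 / 7.61577311 ≈ 0.84430036
t = -34.73 / 0.84430036 ≈ -41.134650

-41.1347


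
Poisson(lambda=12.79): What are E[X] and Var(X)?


E[X] = Var(X) = lambda = 12.79

12.79, 12.79


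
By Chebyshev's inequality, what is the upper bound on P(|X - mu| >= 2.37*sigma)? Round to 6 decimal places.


P <= 1/k^2
k^2 = 2.37^2 = 5.6169
1/k^2 = 1 / 5.6169 ≈ 0.17803415

0.178034


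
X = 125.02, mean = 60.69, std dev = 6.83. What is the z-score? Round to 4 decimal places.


z = (X - mu) / sigma
X - mu = 125.02 - 60.69 = 64.33
z = 64.33 / 6.83 = 6433/683 ≈ 9.418741

9.4187


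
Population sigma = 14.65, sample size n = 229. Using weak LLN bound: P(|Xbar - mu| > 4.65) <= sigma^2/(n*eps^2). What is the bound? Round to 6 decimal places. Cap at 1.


bound = min(1, sigma^2/(n*eps^2))
sigma^2 = 14.65^2 = 214.6225
n*eps^2 = 229 * 4.65^2 = 229 * 21.6225 = 4951.5525
sigma^2/(n*eps^2) = 214.6225 / 4951.5525 ≈ 0.04334449

0.043344


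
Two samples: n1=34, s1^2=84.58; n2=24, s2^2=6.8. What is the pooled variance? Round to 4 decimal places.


sp^2 = ((n1-1)*s1^2 + (n2-1)*s2^2)/(n1+n2-2)
(n1-1)*s1^2 = 33 * 84.58 = 2791.14
(n2-1)*s2^2 = 23 * 6.8 = 156.4
numerator = 2791.14 + 156.4 = 2947.54
n1+n2-2 = 56
sp^2 = 2947.54 / 56 = 147377/2800 ≈ 52.634643

52.6346


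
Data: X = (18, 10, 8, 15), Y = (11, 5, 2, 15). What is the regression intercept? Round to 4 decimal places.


a = ybar - b*xbar, where b = sum((xi-xbar)(yi-ybar)) / sum((xi-xbar)^2)
n = 4, xbar = 51/4 = 12.75, ybar = 33/4 = 8.25
Sxy = sum((xi-xbar)(yi-ybar)) = 68.25
Sxx = sum((xi-xbar)^2) = 62.75
b = Sxy / Sxx = 273/251 ≈ 1.087649
a = 8.25 - 1.087649 * 12.75 = -1410/251 ≈ -5.617530

-5.6175


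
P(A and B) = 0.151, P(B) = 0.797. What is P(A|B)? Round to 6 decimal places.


P(A|B) = P(A and B) / P(B) = 0.151 / 0.797 = 151/797 ≈ 0.18946048

0.189460


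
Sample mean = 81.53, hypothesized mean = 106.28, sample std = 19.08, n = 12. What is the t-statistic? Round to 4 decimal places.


t = (xbar - mu0) / (s/sqrt(n))
xbar - mu0 = 81.53 - 106.28 = -24.75
sqrt(12) ≈ 3.46410162
s/sqrt(n) = 19.08 / 3.46410162 ≈ 5.50792157
t = -24.75 / 5.50792157 ≈ -4.493528

-4.4935


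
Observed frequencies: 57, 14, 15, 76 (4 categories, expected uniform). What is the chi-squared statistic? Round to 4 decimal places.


chi2 = sum((O-E)^2/E), E = total/4
total = 162, E = 162/4 = 40.5
(57 - 40.5)^2 / 40.5 = 272.25 / 40.5 = 121/18 ≈ 6.722222
(14 - 40.5)^2 / 40.5 = 702.25 / 40.5 = 2809/162 ≈ 17.339506
(15 - 40.5)^2 / 40.5 = 650.25 / 40.5 = 289/18 ≈ 16.055556
(76 - 40.5)^2 / 40.5 = 1260.25 / 40.5 = 5041/162 ≈ 31.117284
chi2 = 5770/81 ≈ 71.234568

71.2346


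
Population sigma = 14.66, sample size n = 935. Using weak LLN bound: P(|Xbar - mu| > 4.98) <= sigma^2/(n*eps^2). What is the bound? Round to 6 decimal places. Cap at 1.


bound = min(1, sigma^2/(n*eps^2))
sigma^2 = 14.66^2 = 214.9156
n*eps^2 = 935 * 4.98^2 = 935 * 24.8004 = 23188.374
sigma^2/(n*eps^2) = 214.9156 / 23188.374 ≈ 0.00926825

0.009268


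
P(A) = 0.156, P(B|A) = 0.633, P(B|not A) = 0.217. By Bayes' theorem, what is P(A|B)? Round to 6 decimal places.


P(A|B) = P(B|A)*P(A) / P(B), P(B) = P(B|A)*P(A) + P(B|not A)*P(not A)
P(B|A)*P(A) = 0.633 * 0.156 = 0.098748
P(B|not A)*P(not A) = 0.217 * 0.844 = 0.183148
P(B) = 0.098748 + 0.183148 = 0.281896
P(A|B) = 0.098748 / 0.281896 = 117/334 ≈ 0.35029940

0.350299


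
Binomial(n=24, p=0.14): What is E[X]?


E[X] = n*p = 24 * 0.14 = 3.36

3.36


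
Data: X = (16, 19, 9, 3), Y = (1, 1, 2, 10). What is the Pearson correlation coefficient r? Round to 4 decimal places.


r = sum((xi-xbar)(yi-ybar)) / sqrt(sum((xi-xbar)^2) * sum((yi-ybar)^2))
n = 4, xbar = 47/4 = 11.75, ybar = 14/4 = 3.5
Sxy = sum((xi-xbar)(yi-ybar)) = -81.5
Sxx = sum((xi-xbar)^2) = 154.75
Syy = sum((yi-ybar)^2) = 57
sqrt(Sxx*Syy) ≈ 93.918848
r = Sxy / sqrt(Sxx*Syy) = -81.5 / 93.918848 ≈ -0.867770

-0.8678


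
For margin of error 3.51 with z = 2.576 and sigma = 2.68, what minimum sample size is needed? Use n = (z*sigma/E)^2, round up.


z*sigma/E = 2.576 * 2.68 / 3.51 ≈ 1.966860
(z*sigma/E)^2 ≈ 3.868540
round up: n = 4

4


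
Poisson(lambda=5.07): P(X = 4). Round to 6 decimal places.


P = e^(-lam) * lam^k / k!
e^(-5.07) ≈ 0.006282420
lam^k = 5.07^4 ≈ 660.741884
k! = 4! = 24
P = 0.006282420 * 660.741884 / 24 ≈ 0.172961

0.172961


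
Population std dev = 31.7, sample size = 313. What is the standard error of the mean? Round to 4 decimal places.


SE = sigma / sqrt(n)
sqrt(313) ≈ 17.691806
SE = 31.7 / 17.691806 ≈ 1.791790

1.7918


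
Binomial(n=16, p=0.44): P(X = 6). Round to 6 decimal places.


P = C(n,k) * p^k * (1-p)^(n-k)
C(16,6) = 8008
p^k = 0.44^6 ≈ 0.007256314
(1-p)^(n-k) = 0.56^10 ≈ 0.003033055
P = 8008 * 0.007256314 * 0.003033055 ≈ 0.176246

0.176246


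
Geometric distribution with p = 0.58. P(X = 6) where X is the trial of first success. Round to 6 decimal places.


P = (1-p)^(k-1) * p
(1-p)^(k-1) = 0.42^5 ≈ 0.01306912
P = 0.01306912 * 0.58 ≈ 0.007580091

0.007580


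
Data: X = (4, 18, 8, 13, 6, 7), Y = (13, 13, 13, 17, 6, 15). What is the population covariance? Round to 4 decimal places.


Cov = (1/n)*sum((xi-xbar)(yi-ybar))
n = 6, xbar = 56/6 = 28/3 ≈ 9.333333, ybar = 77/6 ≈ 12.833333
sum((xi-xbar)(yi-ybar)) = 100/3 ≈ 33.333333
Cov = 33.333333 / 6 = 50/9 ≈ 5.555556

5.5556


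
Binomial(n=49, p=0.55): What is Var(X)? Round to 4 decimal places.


Var = n*p*(1-p) = 49 * 0.55 * 0.45 = 12.1275

12.1275


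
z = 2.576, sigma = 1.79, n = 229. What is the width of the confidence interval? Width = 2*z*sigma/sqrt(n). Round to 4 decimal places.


width = 2*z*sigma/sqrt(n)
2*z*sigma = 2 * 2.576 * 1.79 = 9.22208
sqrt(229) ≈ 15.132746
width = 9.22208 / 15.132746 ≈ 0.609412

0.6094


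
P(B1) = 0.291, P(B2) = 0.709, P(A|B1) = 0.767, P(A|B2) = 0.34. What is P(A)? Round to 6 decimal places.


P(A) = P(A|B1)*P(B1) + P(A|B2)*P(B2)
P(A|B1)*P(B1) = 0.767 * 0.291 = 0.223197
P(A|B2)*P(B2) = 0.34 * 0.709 = 0.24106
P(A) = 0.223197 + 0.24106 = 0.464257

0.464257


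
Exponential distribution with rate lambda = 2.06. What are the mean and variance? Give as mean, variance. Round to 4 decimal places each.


mean = 1/lam, var = 1/lam^2
mean = 1 / 2.06 = 50/103 ≈ 0.485437
lam^2 = 2.06^2 = 4.2436
var = 1 / 4.2436 ≈ 0.235649

0.4854, 0.2356


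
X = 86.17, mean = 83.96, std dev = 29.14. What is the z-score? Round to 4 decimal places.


z = (X - mu) / sigma
X - mu = 86.17 - 83.96 = 2.21
z = 2.21 / 29.14 = 221/2914 ≈ 0.075841

0.0758


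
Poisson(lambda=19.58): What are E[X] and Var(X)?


E[X] = Var(X) = lambda = 19.58

19.58, 19.58


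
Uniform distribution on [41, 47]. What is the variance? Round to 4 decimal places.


Var = (b-a)^2 / 12
(b-a)^2 = (47 - 41)^2 = 36
Var = 36/12 = 3

3.0000


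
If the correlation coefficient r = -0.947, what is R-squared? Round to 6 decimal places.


R^2 = r^2 = (-0.947)^2 = 0.896809

0.896809


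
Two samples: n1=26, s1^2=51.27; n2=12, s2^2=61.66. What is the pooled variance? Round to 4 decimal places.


sp^2 = ((n1-1)*s1^2 + (n2-1)*s2^2)/(n1+n2-2)
(n1-1)*s1^2 = 25 * 51.27 = 1281.75
(n2-1)*s2^2 = 11 * 61.66 = 678.26
numerator = 1281.75 + 678.26 = 1960.01
n1+n2-2 = 36
sp^2 = 1960.01 / 36 = 196001/3600 ≈ 54.444722

54.4447


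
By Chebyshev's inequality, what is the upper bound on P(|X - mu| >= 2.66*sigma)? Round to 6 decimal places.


P <= 1/k^2
k^2 = 2.66^2 = 7.0756
1/k^2 = 1 / 7.0756 ≈ 0.14133077

0.141331


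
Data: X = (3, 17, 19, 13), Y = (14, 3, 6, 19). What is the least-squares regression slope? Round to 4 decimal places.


b = sum((xi-xbar)(yi-ybar)) / sum((xi-xbar)^2)
n = 4, xbar = 52/4 = 13, ybar = 42/4 = 10.5
Sxy = sum((xi-xbar)(yi-ybar)) = -92
Sxx = sum((xi-xbar)^2) = 152
b = Sxy / Sxx = -23/38 ≈ -0.605263

-0.6053


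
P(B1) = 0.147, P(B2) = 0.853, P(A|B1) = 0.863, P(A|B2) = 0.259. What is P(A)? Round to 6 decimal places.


P(A) = P(A|B1)*P(B1) + P(A|B2)*P(B2)
P(A|B1)*P(B1) = 0.863 * 0.147 = 0.126861
P(A|B2)*P(B2) = 0.259 * 0.853 = 0.220927
P(A) = 0.126861 + 0.220927 = 0.347788

0.347788


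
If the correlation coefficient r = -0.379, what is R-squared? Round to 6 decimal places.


R^2 = r^2 = (-0.379)^2 = 0.143641

0.143641


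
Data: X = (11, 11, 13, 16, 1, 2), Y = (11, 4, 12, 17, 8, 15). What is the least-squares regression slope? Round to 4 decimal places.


b = sum((xi-xbar)(yi-ybar)) / sum((xi-xbar)^2)
n = 6, xbar = 54/6 = 9, ybar = 67/6 ≈ 11.166667
Sxy = sum((xi-xbar)(yi-ybar)) = 28
Sxx = sum((xi-xbar)^2) = 186
b = Sxy / Sxx = 14/93 ≈ 0.150538

0.1505


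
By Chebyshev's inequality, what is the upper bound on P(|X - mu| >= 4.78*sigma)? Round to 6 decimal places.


P <= 1/k^2
k^2 = 4.78^2 = 22.8484
1/k^2 = 1 / 22.8484 ≈ 0.04376674

0.043767


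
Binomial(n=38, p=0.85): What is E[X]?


E[X] = n*p = 38 * 0.85 = 32.3

32.3


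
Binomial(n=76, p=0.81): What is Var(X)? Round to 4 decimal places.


Var = n*p*(1-p) = 76 * 0.81 * 0.19 = 11.6964

11.6964


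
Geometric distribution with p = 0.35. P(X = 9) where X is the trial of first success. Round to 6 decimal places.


P = (1-p)^(k-1) * p
(1-p)^(k-1) = 0.65^8 ≈ 0.03186448
P = 0.03186448 * 0.35 ≈ 0.01115257

0.011153


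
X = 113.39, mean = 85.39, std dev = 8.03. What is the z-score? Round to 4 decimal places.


z = (X - mu) / sigma
X - mu = 113.39 - 85.39 = 28
z = 28 / 8.03 = 2800/803 ≈ 3.486924

3.4869


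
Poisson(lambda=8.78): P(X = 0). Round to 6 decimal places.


P = e^(-lam) * lam^k / k!
e^(-8.78) ≈ 0.0001537781
lam^k = 8.78^0 = 1
k! = 0! = 1
P = 0.0001537781 * 1 / 1 ≈ 0.000154

0.000154


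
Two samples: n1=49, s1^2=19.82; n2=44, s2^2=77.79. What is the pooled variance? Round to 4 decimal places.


sp^2 = ((n1-1)*s1^2 + (n2-1)*s2^2)/(n1+n2-2)
(n1-1)*s1^2 = 48 * 19.82 = 951.36
(n2-1)*s2^2 = 43 * 77.79 = 3344.97
numerator = 951.36 + 3344.97 = 4296.33
n1+n2-2 = 91
sp^2 = 4296.33 / 91 = 429633/9100 ≈ 47.212418

47.2124


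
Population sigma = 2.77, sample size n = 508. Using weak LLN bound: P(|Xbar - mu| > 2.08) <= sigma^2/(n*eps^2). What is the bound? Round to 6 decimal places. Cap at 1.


bound = min(1, sigma^2/(n*eps^2))
sigma^2 = 2.77^2 = 7.6729
n*eps^2 = 508 * 2.08^2 = 508 * 4.3264 = 2197.8112
sigma^2/(n*eps^2) = 7.6729 / 2197.8112 ≈ 0.00349116

0.003491


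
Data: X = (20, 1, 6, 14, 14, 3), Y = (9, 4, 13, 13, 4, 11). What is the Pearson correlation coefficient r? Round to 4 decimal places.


r = sum((xi-xbar)(yi-ybar)) / sqrt(sum((xi-xbar)^2) * sum((yi-ybar)^2))
n = 6, xbar = 58/6 = 29/3 ≈ 9.666667, ybar = 54/6 = 9
Sxy = sum((xi-xbar)(yi-ybar)) = 11
Sxx = sum((xi-xbar)^2) = 832/3 ≈ 277.333333
Syy = sum((yi-ybar)^2) = 86
sqrt(Sxx*Syy) ≈ 154.436611
r = Sxy / sqrt(Sxx*Syy) = 11 / 154.436611 ≈ 0.071227

0.0712


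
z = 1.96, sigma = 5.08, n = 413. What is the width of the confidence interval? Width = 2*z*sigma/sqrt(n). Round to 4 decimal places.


width = 2*z*sigma/sqrt(n)
2*z*sigma = 2 * 1.96 * 5.08 = 19.9136
sqrt(413) ≈ 20.322401
width = 19.9136 / 20.322401 ≈ 0.979884

0.9799


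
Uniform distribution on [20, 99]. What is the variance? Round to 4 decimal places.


Var = (b-a)^2 / 12
(b-a)^2 = (99 - 20)^2 = 6241
Var = 6241/12 ≈ 520.083333

520.0833


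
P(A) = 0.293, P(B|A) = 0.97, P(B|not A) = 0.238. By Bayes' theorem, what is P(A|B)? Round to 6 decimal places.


P(A|B) = P(B|A)*P(A) / P(B), P(B) = P(B|A)*P(A) + P(B|not A)*P(not A)
P(B|A)*P(A) = 0.97 * 0.293 = 0.28421
P(B|not A)*P(not A) = 0.238 * 0.707 = 0.168266
P(B) = 0.28421 + 0.168266 = 0.452476
P(A|B) = 0.28421 / 0.452476 ≈ 0.62812171

0.628122


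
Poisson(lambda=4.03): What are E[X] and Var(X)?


E[X] = Var(X) = lambda = 4.03

4.03, 4.03


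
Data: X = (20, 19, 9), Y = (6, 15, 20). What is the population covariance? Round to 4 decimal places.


Cov = (1/n)*sum((xi-xbar)(yi-ybar))
n = 3, xbar = 48/3 = 16, ybar = 41/3 ≈ 13.666667
sum((xi-xbar)(yi-ybar)) = -71
Cov = -71 / 3 = -71/3 ≈ -23.666667

-23.6667


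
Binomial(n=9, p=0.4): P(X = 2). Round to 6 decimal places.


P = C(n,k) * p^k * (1-p)^(n-k)
C(9,2) = 36
p^k = 0.4^2 = 0.16
(1-p)^(n-k) = 0.6^7 = 0.0279936
P = 36 * 0.16 * 0.0279936 ≈ 0.161243

0.161243


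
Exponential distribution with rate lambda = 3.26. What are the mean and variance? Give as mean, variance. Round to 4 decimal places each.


mean = 1/lam, var = 1/lam^2
mean = 1 / 3.26 = 50/163 ≈ 0.306748
lam^2 = 3.26^2 = 10.6276
var = 1 / 10.6276 ≈ 0.094095

0.3067, 0.0941


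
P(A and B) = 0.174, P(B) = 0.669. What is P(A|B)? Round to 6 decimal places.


P(A|B) = P(A and B) / P(B) = 0.174 / 0.669 = 58/223 ≈ 0.26008969

0.260090


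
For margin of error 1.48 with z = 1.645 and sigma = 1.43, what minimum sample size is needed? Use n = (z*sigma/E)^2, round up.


z*sigma/E = 1.645 * 1.43 / 1.48 ≈ 1.589426
(z*sigma/E)^2 ≈ 2.526274
round up: n = 3

3


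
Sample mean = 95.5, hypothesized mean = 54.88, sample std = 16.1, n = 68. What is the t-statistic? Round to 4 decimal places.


t = (xbar - mu0) / (s/sqrt(n))
xbar - mu0 = 95.5 - 54.88 = 40.62
sqrt(68) ≈ 8.24621125
s/sqrt(n) = 16.1 / 8.24621125 ≈ 1.95241178
t = 40.62 / 1.95241178 ≈ 20.805037

20.8050


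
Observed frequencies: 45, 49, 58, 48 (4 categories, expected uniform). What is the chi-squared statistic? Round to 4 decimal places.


chi2 = sum((O-E)^2/E), E = total/4
total = 200, E = 200/4 = 50
(45 - 50)^2 / 50 = 25 / 50 = 0.5
(49 - 50)^2 / 50 = 1 / 50 = 0.02
(58 - 50)^2 / 50 = 64 / 50 = 1.28
(48 - 50)^2 / 50 = 4 / 50 = 0.08
chi2 = 1.88

1.8800


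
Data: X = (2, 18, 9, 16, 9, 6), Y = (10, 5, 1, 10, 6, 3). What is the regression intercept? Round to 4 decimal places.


a = ybar - b*xbar, where b = sum((xi-xbar)(yi-ybar)) / sum((xi-xbar)^2)
n = 6, xbar = 60/6 = 10, ybar = 35/6 ≈ 5.833333
Sxy = sum((xi-xbar)(yi-ybar)) = 1
Sxx = sum((xi-xbar)^2) = 182
b = Sxy / Sxx = 1/182 ≈ 0.005495
a = 5.833333 - 0.005495 * 10 = 3155/546 ≈ 5.778388

5.7784


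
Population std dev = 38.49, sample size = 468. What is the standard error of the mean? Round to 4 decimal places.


SE = sigma / sqrt(n)
sqrt(468) ≈ 21.633308
SE = 38.49 / 21.633308 ≈ 1.779201

1.7792


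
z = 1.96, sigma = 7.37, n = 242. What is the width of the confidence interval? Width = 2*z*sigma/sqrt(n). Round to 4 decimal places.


width = 2*z*sigma/sqrt(n)
2*z*sigma = 2 * 1.96 * 7.37 = 28.8904
sqrt(242) ≈ 15.556349
width = 28.8904 / 15.556349 ≈ 1.857145

1.8571


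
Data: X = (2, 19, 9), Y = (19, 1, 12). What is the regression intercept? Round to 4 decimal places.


a = ybar - b*xbar, where b = sum((xi-xbar)(yi-ybar)) / sum((xi-xbar)^2)
n = 3, xbar = 30/3 = 10, ybar = 32/3 ≈ 10.666667
Sxy = sum((xi-xbar)(yi-ybar)) = -155
Sxx = sum((xi-xbar)^2) = 146
b = Sxy / Sxx = -155/146 ≈ -1.061644
a = 10.666667 - (-1.061644) * 10 = 4661/219 ≈ 21.283105

21.2831


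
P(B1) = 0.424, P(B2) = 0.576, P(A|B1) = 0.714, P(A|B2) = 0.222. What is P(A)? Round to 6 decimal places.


P(A) = P(A|B1)*P(B1) + P(A|B2)*P(B2)
P(A|B1)*P(B1) = 0.714 * 0.424 = 0.302736
P(A|B2)*P(B2) = 0.222 * 0.576 = 0.127872
P(A) = 0.302736 + 0.127872 = 0.430608

0.430608


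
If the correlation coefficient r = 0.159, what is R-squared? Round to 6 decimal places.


R^2 = r^2 = (0.159)^2 = 0.025281

0.025281


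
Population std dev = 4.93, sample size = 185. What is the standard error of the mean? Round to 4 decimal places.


SE = sigma / sqrt(n)
sqrt(185) ≈ 13.601471
SE = 4.93 / 13.601471 ≈ 0.362461

0.3625


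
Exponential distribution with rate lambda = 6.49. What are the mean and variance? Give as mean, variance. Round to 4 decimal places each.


mean = 1/lam, var = 1/lam^2
mean = 1 / 6.49 = 100/649 ≈ 0.154083
lam^2 = 6.49^2 = 42.1201
var = 1 / 42.1201 ≈ 0.023742

0.1541, 0.0237


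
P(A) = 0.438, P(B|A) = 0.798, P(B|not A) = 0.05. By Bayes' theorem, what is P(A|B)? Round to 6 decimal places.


P(A|B) = P(B|A)*P(A) / P(B), P(B) = P(B|A)*P(A) + P(B|not A)*P(not A)
P(B|A)*P(A) = 0.798 * 0.438 = 0.349524
P(B|not A)*P(not A) = 0.05 * 0.562 = 0.0281
P(B) = 0.349524 + 0.0281 = 0.377624
P(A|B) = 0.349524 / 0.377624 ≈ 0.92558736

0.925587


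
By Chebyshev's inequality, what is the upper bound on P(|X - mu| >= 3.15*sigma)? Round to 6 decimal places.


P <= 1/k^2
k^2 = 3.15^2 = 9.9225
1/k^2 = 1 / 9.9225 = 400/3969 ≈ 0.10078105

0.100781


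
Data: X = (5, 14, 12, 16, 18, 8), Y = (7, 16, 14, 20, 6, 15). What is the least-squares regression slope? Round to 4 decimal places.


b = sum((xi-xbar)(yi-ybar)) / sum((xi-xbar)^2)
n = 6, xbar = 73/6 ≈ 12.166667, ybar = 78/6 = 13
Sxy = sum((xi-xbar)(yi-ybar)) = 26
Sxx = sum((xi-xbar)^2) = 725/6 ≈ 120.833333
b = Sxy / Sxx = 156/725 ≈ 0.215172

0.2152


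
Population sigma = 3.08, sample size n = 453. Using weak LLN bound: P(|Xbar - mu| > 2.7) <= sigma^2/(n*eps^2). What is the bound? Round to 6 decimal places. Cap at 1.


bound = min(1, sigma^2/(n*eps^2))
sigma^2 = 3.08^2 = 9.4864
n*eps^2 = 453 * 2.7^2 = 453 * 7.29 = 3302.37
sigma^2/(n*eps^2) = 9.4864 / 3302.37 ≈ 0.00287260

0.002873


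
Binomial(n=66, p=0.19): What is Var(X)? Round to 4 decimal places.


Var = n*p*(1-p) = 66 * 0.19 * 0.81 = 10.1574

10.1574


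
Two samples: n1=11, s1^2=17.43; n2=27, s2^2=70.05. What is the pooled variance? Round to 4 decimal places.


sp^2 = ((n1-1)*s1^2 + (n2-1)*s2^2)/(n1+n2-2)
(n1-1)*s1^2 = 10 * 17.43 = 174.3
(n2-1)*s2^2 = 26 * 70.05 = 1821.3
numerator = 174.3 + 1821.3 = 1995.6
n1+n2-2 = 36
sp^2 = 1995.6 / 36 = 1663/30 ≈ 55.433333

55.4333


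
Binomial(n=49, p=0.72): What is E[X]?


E[X] = n*p = 49 * 0.72 = 35.28

35.28


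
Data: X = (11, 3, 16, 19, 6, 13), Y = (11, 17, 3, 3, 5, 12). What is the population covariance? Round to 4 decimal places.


Cov = (1/n)*sum((xi-xbar)(yi-ybar))
n = 6, xbar = 68/6 = 34/3 ≈ 11.333333, ybar = 51/6 = 8.5
sum((xi-xbar)(yi-ybar)) = -115
Cov = -115 / 6 = -115/6 ≈ -19.166667

-19.1667


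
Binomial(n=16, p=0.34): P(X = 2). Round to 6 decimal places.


P = C(n,k) * p^k * (1-p)^(n-k)
C(16,2) = 120
p^k = 0.34^2 = 0.1156
(1-p)^(n-k) = 0.66^14 ≈ 0.002975878
P = 120 * 0.1156 * 0.002975878 ≈ 0.041281

0.041281


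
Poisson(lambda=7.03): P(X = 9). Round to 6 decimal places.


P = e^(-lam) * lam^k / k!
e^(-7.03) ≈ 0.0008849318
lam^k = 7.03^9 ≈ 41937054.613827
k! = 9! = 362880
P = 0.0008849318 * 41937054.613827 / 362880 ≈ 0.102269

0.102269


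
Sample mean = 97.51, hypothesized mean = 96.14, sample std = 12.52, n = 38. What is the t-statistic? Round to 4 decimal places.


t = (xbar - mu0) / (s/sqrt(n))
xbar - mu0 = 97.51 - 96.14 = 1.37
sqrt(38) ≈ 6.16441400
s/sqrt(n) = 12.52 / 6.16441400 ≈ 2.03101219
t = 1.37 / 2.03101219 ≈ 0.674541

0.6745


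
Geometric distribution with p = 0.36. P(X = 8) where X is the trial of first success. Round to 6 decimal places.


P = (1-p)^(k-1) * p
(1-p)^(k-1) = 0.64^7 ≈ 0.04398047
P = 0.04398047 * 0.36 ≈ 0.01583297

0.015833


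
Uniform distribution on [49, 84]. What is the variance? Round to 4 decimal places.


Var = (b-a)^2 / 12
(b-a)^2 = (84 - 49)^2 = 1225
Var = 1225/12 ≈ 102.083333

102.0833


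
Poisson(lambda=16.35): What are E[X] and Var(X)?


E[X] = Var(X) = lambda = 16.35

16.35, 16.35


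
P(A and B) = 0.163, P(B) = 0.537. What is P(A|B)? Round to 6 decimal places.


P(A|B) = P(A and B) / P(B) = 0.163 / 0.537 = 163/537 ≈ 0.30353818

0.303538


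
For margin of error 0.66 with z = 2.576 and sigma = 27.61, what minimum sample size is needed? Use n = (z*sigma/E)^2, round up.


z*sigma/E = 2.576 * 27.61 / 0.66 = 40411/375 ≈ 107.762667
(z*sigma/E)^2 ≈ 11612.792327
round up: n = 11613

11613


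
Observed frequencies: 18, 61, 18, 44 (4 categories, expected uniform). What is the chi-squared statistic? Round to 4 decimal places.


chi2 = sum((O-E)^2/E), E = total/4
total = 141, E = 141/4 = 35.25
(18 - 35.25)^2 / 35.25 = 297.5625 / 35.25 = 1587/188 ≈ 8.441489
(61 - 35.25)^2 / 35.25 = 663.0625 / 35.25 = 10609/564 ≈ 18.810284
(18 - 35.25)^2 / 35.25 = 297.5625 / 35.25 = 1587/188 ≈ 8.441489
(44 - 35.25)^2 / 35.25 = 76.5625 / 35.25 = 1225/564 ≈ 2.171986
chi2 = 5339/141 ≈ 37.865248

37.8652


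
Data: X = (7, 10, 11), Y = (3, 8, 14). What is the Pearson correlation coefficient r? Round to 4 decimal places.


r = sum((xi-xbar)(yi-ybar)) / sqrt(sum((xi-xbar)^2) * sum((yi-ybar)^2))
n = 3, xbar = 28/3 ≈ 9.333333, ybar = 25/3 ≈ 8.333333
Sxy = sum((xi-xbar)(yi-ybar)) = 65/3 ≈ 21.666667
Sxx = sum((xi-xbar)^2) = 26/3 ≈ 8.666667
Syy = sum((yi-ybar)^2) = 182/3 ≈ 60.666667
sqrt(Sxx*Syy) ≈ 22.929845
r = Sxy / sqrt(Sxx*Syy) = 21.666667 / 22.929845 ≈ 0.944911

0.9449


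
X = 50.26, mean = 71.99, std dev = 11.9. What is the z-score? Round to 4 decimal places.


z = (X - mu) / sigma
X - mu = 50.26 - 71.99 = -21.73
z = -21.73 / 11.9 = -2173/1190 ≈ -1.826050

-1.8261


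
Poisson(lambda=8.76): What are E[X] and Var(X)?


E[X] = Var(X) = lambda = 8.76

8.76, 8.76


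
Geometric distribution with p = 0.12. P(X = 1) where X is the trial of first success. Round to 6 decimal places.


P = (1-p)^(k-1) * p
(1-p)^(k-1) = 0.88^0 = 1
P = 1 * 0.12 = 0.12

0.120000


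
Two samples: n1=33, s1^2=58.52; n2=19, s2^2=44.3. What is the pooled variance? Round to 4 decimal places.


sp^2 = ((n1-1)*s1^2 + (n2-1)*s2^2)/(n1+n2-2)
(n1-1)*s1^2 = 32 * 58.52 = 1872.64
(n2-1)*s2^2 = 18 * 44.3 = 797.4
numerator = 1872.64 + 797.4 = 2670.04
n1+n2-2 = 50
sp^2 = 2670.04 / 50 = 53.4008

53.4008


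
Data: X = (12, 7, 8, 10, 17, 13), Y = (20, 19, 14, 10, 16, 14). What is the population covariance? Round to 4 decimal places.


Cov = (1/n)*sum((xi-xbar)(yi-ybar))
n = 6, xbar = 67/6 ≈ 11.166667, ybar = 93/6 = 15.5
sum((xi-xbar)(yi-ybar)) = 0.5
Cov = 0.5 / 6 = 1/12 ≈ 0.083333

0.0833


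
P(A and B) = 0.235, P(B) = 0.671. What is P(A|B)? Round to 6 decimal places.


P(A|B) = P(A and B) / P(B) = 0.235 / 0.671 = 235/671 ≈ 0.35022355

0.350224


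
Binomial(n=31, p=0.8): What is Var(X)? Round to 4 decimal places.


Var = n*p*(1-p) = 31 * 0.8 * 0.2 = 4.96

4.9600


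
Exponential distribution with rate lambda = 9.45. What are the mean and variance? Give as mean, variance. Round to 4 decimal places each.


mean = 1/lam, var = 1/lam^2
mean = 1 / 9.45 = 20/189 ≈ 0.105820
lam^2 = 9.45^2 = 89.3025
var = 1 / 89.3025 ≈ 0.011198

0.1058, 0.0112


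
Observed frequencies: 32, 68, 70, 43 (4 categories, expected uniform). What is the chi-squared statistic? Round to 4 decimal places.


chi2 = sum((O-E)^2/E), E = total/4
total = 213, E = 213/4 = 53.25
(32 - 53.25)^2 / 53.25 = 451.5625 / 53.25 = 7225/852 ≈ 8.480047
(68 - 53.25)^2 / 53.25 = 217.5625 / 53.25 = 3481/852 ≈ 4.085681
(70 - 53.25)^2 / 53.25 = 280.5625 / 53.25 = 4489/852 ≈ 5.268779
(43 - 53.25)^2 / 53.25 = 105.0625 / 53.25 = 1681/852 ≈ 1.973005
chi2 = 4219/213 ≈ 19.807512

19.8075


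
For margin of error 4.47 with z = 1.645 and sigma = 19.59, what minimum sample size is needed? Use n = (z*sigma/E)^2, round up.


z*sigma/E = 1.645 * 19.59 / 4.47 ≈ 7.209295
(z*sigma/E)^2 ≈ 51.973939
round up: n = 52

52


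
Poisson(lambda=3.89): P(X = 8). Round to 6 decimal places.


P = e^(-lam) * lam^k / k!
e^(-3.89) ≈ 0.02044535
lam^k = 3.89^8 ≈ 52432.046670
k! = 8! = 40320
P = 0.02044535 * 52432.046670 / 40320 ≈ 0.026587

0.026587


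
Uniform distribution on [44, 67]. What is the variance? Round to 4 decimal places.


Var = (b-a)^2 / 12
(b-a)^2 = (67 - 44)^2 = 529
Var = 529/12 ≈ 44.083333

44.0833


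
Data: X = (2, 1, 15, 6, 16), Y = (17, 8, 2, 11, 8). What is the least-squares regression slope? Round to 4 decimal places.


b = sum((xi-xbar)(yi-ybar)) / sum((xi-xbar)^2)
n = 5, xbar = 40/5 = 8, ybar = 46/5 = 9.2
Sxy = sum((xi-xbar)(yi-ybar)) = -102
Sxx = sum((xi-xbar)^2) = 202
b = Sxy / Sxx = -51/101 ≈ -0.504950

-0.5050


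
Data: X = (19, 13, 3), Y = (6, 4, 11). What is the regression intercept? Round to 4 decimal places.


a = ybar - b*xbar, where b = sum((xi-xbar)(yi-ybar)) / sum((xi-xbar)^2)
n = 3, xbar = 35/3 ≈ 11.666667, ybar = 21/3 = 7
Sxy = sum((xi-xbar)(yi-ybar)) = -46
Sxx = sum((xi-xbar)^2) = 392/3 ≈ 130.666667
b = Sxy / Sxx = -69/196 ≈ -0.352041
a = 7 - (-0.352041) * 11.666667 = 311/28 ≈ 11.107143

11.1071


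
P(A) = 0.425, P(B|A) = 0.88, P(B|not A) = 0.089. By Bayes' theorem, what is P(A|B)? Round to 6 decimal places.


P(A|B) = P(B|A)*P(A) / P(B), P(B) = P(B|A)*P(A) + P(B|not A)*P(not A)
P(B|A)*P(A) = 0.88 * 0.425 = 0.374
P(B|not A)*P(not A) = 0.089 * 0.575 = 0.051175
P(B) = 0.374 + 0.051175 = 0.425175
P(A|B) = 0.374 / 0.425175 ≈ 0.87963780

0.879638


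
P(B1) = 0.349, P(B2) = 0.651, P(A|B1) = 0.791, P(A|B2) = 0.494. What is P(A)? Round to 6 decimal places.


P(A) = P(A|B1)*P(B1) + P(A|B2)*P(B2)
P(A|B1)*P(B1) = 0.791 * 0.349 = 0.276059
P(A|B2)*P(B2) = 0.494 * 0.651 = 0.321594
P(A) = 0.276059 + 0.321594 = 0.597653

0.597653


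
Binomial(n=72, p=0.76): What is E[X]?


E[X] = n*p = 72 * 0.76 = 54.72

54.72


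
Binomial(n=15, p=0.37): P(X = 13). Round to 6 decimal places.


P = C(n,k) * p^k * (1-p)^(n-k)
C(15,13) = 105
p^k = 0.37^13 ≈ 0.000002435692
(1-p)^(n-k) = 0.63^2 = 0.3969
P = 105 * 0.000002435692 * 0.3969 ≈ 0.000102

0.000102


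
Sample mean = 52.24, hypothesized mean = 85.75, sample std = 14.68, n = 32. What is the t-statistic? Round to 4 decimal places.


t = (xbar - mu0) / (s/sqrt(n))
xbar - mu0 = 52.24 - 85.75 = -33.51
sqrt(32) ≈ 5.65685425
s/sqrt(n) = 14.68 / 5.65685425 ≈ 2.59508189
t = -33.51 / 2.59508189 ≈ -12.912887

-12.9129


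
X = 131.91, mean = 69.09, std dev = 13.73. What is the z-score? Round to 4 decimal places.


z = (X - mu) / sigma
X - mu = 131.91 - 69.09 = 62.82
z = 62.82 / 13.73 = 6282/1373 ≈ 4.575382

4.5754


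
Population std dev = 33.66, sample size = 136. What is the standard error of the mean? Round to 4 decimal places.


SE = sigma / sqrt(n)
sqrt(136) ≈ 11.661904
SE = 33.66 / 11.661904 ≈ 2.886321

2.8863


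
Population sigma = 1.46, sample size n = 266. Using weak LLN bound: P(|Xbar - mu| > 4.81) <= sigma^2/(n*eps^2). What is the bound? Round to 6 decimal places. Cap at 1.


bound = min(1, sigma^2/(n*eps^2))
sigma^2 = 1.46^2 = 2.1316
n*eps^2 = 266 * 4.81^2 = 266 * 23.1361 = 6154.2026
sigma^2/(n*eps^2) = 2.1316 / 6154.2026 ≈ 0.00034636

0.000346


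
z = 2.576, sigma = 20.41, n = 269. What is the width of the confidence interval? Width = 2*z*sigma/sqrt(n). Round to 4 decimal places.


width = 2*z*sigma/sqrt(n)
2*z*sigma = 2 * 2.576 * 20.41 = 105.15232
sqrt(269) ≈ 16.401219
width = 105.15232 / 16.401219 ≈ 6.411250

6.4113


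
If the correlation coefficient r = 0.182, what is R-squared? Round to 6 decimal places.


R^2 = r^2 = (0.182)^2 = 0.033124

0.033124


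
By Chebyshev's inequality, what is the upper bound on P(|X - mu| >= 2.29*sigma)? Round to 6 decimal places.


P <= 1/k^2
k^2 = 2.29^2 = 5.2441
1/k^2 = 1 / 5.2441 ≈ 0.19069049

0.190690


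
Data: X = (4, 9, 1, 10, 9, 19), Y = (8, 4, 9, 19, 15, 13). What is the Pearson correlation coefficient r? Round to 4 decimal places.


r = sum((xi-xbar)(yi-ybar)) / sqrt(sum((xi-xbar)^2) * sum((yi-ybar)^2))
n = 6, xbar = 52/6 = 26/3 ≈ 8.666667, ybar = 68/6 = 34/3 ≈ 11.333333
Sxy = sum((xi-xbar)(yi-ybar)) = 179/3 ≈ 59.666667
Sxx = sum((xi-xbar)^2) = 568/3 ≈ 189.333333
Syy = sum((yi-ybar)^2) = 436/3 ≈ 145.333333
sqrt(Sxx*Syy) ≈ 165.880814
r = Sxy / sqrt(Sxx*Syy) = 59.666667 / 165.880814 ≈ 0.359696

0.3597


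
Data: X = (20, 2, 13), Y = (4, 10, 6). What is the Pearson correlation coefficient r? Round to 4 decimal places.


r = sum((xi-xbar)(yi-ybar)) / sqrt(sum((xi-xbar)^2) * sum((yi-ybar)^2))
n = 3, xbar = 35/3 ≈ 11.666667, ybar = 20/3 ≈ 6.666667
Sxy = sum((xi-xbar)(yi-ybar)) = -166/3 ≈ -55.333333
Sxx = sum((xi-xbar)^2) = 494/3 ≈ 164.666667
Syy = sum((yi-ybar)^2) = 56/3 ≈ 18.666667
sqrt(Sxx*Syy) ≈ 55.441661
r = Sxy / sqrt(Sxx*Syy) = -55.333333 / 55.441661 ≈ -0.998046

-0.9980


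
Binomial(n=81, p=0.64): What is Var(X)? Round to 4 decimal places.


Var = n*p*(1-p) = 81 * 0.64 * 0.36 = 18.6624

18.6624


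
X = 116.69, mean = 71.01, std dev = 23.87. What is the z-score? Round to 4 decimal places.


z = (X - mu) / sigma
X - mu = 116.69 - 71.01 = 45.68
z = 45.68 / 23.87 = 4568/2387 ≈ 1.913699

1.9137
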